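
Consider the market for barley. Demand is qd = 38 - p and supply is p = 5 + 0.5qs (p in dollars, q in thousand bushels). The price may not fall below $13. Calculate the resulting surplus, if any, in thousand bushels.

0

Rearranging supply gives qs = 2p - 10. Equilibrium: 38 - p = 2p - 10, so 48 = 3p and p* = 16, q* = 22.
Since 13 is below p* = 16, the floor does not bind and the free-market outcome prevails.
Since the control does not bind, there is no surplus.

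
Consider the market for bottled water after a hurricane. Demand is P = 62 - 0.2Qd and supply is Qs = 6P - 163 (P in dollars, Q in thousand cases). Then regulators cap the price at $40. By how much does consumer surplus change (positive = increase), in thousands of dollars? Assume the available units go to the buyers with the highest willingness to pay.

Rearranging demand gives Qd = 310 - 5P. Equilibrium: 310 - 5P = 6P - 163, so 473 = 11P and P* = 43, Q* = 95.
Because the ceiling (40) lies below the market-clearing price, it is binding.
At P = 40: Qd = 310 - 5·40 = 110 and Qs = 6·40 - 163 = 77.
Consumer surplus without the control is ½ · (62 - 43) · 95 = 902.5.
With the ceiling, 77 units are sold at 40 (assume they go to the highest-value buyers). The demand price at Q = 77 is 46.6, so CS = ½ · [(62 - 40) + (46.6 - 40)] · 77 = 1101.1.
Change in consumer surplus = 1101.1 - 902.5 = 198.6.

198.6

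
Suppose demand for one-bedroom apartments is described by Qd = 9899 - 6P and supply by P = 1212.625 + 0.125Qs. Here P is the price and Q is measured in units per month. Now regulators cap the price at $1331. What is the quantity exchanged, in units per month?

Rearranging supply gives Qs = 8P - 9701. In a free market, 9899 - 6P = 8P - 9701 gives the equilibrium P* = 1400, Q* = 1499.
The ceiling of 1331 is below the equilibrium price 1400, so it binds.
At P = 1331: Qd = 9899 - 6·1331 = 1913 and Qs = 8·1331 - 9701 = 947.
The quantity actually transacted is the short side, supply: 947.

947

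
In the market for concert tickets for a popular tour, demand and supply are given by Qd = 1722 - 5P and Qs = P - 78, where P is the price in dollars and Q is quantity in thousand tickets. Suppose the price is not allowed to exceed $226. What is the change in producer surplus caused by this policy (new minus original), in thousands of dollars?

Setting quantity demanded equal to quantity supplied, 1722 - 5P = P - 78, gives P* = 300 and Q* = 222.
Because the ceiling (226) lies below the market-clearing price, it is binding.
At P = 226: Qd = 1722 - 5·226 = 592 and Qs = 226 - 78 = 148.
Producer surplus without the control is ½ · (300 - 78) · 222 = 24642.
With the ceiling, producers sell 148 units at 226, so PS = ½ · (226 - 78) · 148 = 10952.
Change in producer surplus = 10952 - 24642 = -13690.

-13690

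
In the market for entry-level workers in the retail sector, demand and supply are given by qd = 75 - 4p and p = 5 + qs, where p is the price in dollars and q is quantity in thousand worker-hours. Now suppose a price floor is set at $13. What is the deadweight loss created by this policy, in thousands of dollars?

0

Rearranging supply gives qs = p - 5. Without the control the market clears where 75 - 4p = p - 5, i.e. p* = 16 and q* = 11.
The floor of 13 is below the equilibrium price 16, so it is not binding; the market clears at p* = 16, q* = 11.
Since the control does not bind, no trades are prevented and deadweight loss is zero.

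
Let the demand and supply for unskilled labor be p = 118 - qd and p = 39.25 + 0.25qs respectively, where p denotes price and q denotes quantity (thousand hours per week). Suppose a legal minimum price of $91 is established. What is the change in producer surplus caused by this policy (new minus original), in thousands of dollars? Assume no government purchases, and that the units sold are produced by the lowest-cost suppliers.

Rearranging demand gives qd = 118 - p; rearranging supply gives qs = 4p - 157. In a free market, 118 - p = 4p - 157 gives the equilibrium p* = 55, q* = 63.
Because the floor (91) lies above the market-clearing price, it is binding.
At p = 91: qd = 118 - 91 = 27 and qs = 4·91 - 157 = 207.
Producer surplus without the control is ½ · (55 - 39.25) · 63 = 496.125.
With the floor, 27 units are sold at 91. The supply price at q = 27 is 46, so PS = ½ · [(91 - 39.25) + (91 - 46)] · 27 = 1306.125.
Change in producer surplus = 1306.125 - 496.125 = 810.

810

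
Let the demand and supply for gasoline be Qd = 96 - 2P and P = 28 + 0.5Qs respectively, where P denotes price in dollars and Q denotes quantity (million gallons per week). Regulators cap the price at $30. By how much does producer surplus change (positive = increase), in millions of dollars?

-96

Rearranging supply gives Qs = 2P - 56. Equilibrium: 96 - 2P = 2P - 56, so 152 = 4P and P* = 38, Q* = 20.
Since 30 < 38, the ceiling is binding.
At P = 30: Qd = 96 - 2·30 = 36 and Qs = 2·30 - 56 = 4.
Producer surplus without the control is ½ · (38 - 28) · 20 = 100.
With the ceiling, producers sell 4 units at 30, so PS = ½ · (30 - 28) · 4 = 4.
Change in producer surplus = 4 - 100 = -96.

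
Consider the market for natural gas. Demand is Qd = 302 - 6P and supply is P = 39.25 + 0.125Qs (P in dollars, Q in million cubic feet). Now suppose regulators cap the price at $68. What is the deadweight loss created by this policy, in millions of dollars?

Rearranging supply gives Qs = 8P - 314. Equilibrium: 302 - 6P = 8P - 314, so 616 = 14P and P* = 44, Q* = 38.
Since 68 is above P* = 44, the ceiling does not bind and the free-market outcome prevails.
Since the control does not bind, no trades are prevented and deadweight loss is zero.

0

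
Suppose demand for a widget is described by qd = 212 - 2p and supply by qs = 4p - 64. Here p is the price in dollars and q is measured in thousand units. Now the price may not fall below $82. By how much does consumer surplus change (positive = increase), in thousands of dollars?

-3024

Equilibrium: 212 - 2p = 4p - 64, so 276 = 6p and p* = 46, q* = 120.
Since 82 > 46, the floor is binding.
At p = 82: qd = 212 - 2·82 = 48 and qs = 4·82 - 64 = 264.
Consumer surplus without the control is ½ · (106 - 46) · 120 = 3600.
With the floor, consumers buy 48 units at 82, so CS = ½ · (106 - 82) · 48 = 576.
Change in consumer surplus = 576 - 3600 = -3024.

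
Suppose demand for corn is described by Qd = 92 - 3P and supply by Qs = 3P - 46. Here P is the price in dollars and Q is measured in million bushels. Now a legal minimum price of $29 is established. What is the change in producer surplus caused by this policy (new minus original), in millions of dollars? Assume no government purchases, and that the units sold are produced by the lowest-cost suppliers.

In a free market, 92 - 3P = 3P - 46 gives the equilibrium P* = 23, Q* = 23.
Because the floor (29) lies above the market-clearing price, it is binding.
At P = 29: Qd = 92 - 3·29 = 5 and Qs = 3·29 - 46 = 41.
Producer surplus without the control is ½ · (23 - 46/3) · 23 = 529/6.
With the floor, 5 units are sold at 29. The supply price at Q = 5 is 17, so PS = ½ · [(29 - 46/3) + (29 - 17)] · 5 = 385/6.
Change in producer surplus = 385/6 - 529/6 = -24.

-24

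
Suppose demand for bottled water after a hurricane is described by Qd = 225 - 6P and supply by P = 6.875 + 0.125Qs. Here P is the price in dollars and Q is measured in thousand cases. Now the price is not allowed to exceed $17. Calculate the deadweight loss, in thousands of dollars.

Rearranging supply gives Qs = 8P - 55. Without the control the market clears where 225 - 6P = 8P - 55, i.e. P* = 20 and Q* = 105.
Because the ceiling (17) lies below the market-clearing price, it is binding.
At P = 17: Qd = 225 - 6·17 = 123 and Qs = 8·17 - 55 = 81.
Quantity traded falls to 81. At Q = 81 the demand price is (225 - 81)/6 = 24 and the supply price is (55 + 81)/8 = 17.
Deadweight loss = ½ · (24 - 17) · (105 - 81) = ½ · 7 · 24 = 84.

84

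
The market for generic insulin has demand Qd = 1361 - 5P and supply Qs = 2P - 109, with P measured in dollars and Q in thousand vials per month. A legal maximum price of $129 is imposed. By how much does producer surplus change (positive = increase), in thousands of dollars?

-18630

Setting quantity demanded equal to quantity supplied, 1361 - 5P = 2P - 109, gives P* = 210 and Q* = 311.
The ceiling of 129 is below the equilibrium price 210, so it binds.
At P = 129: Qd = 1361 - 5·129 = 716 and Qs = 2·129 - 109 = 149.
Producer surplus without the control is ½ · (210 - 54.5) · 311 = 24180.25.
With the ceiling, producers sell 149 units at 129, so PS = ½ · (129 - 54.5) · 149 = 5550.25.
Change in producer surplus = 5550.25 - 24180.25 = -18630.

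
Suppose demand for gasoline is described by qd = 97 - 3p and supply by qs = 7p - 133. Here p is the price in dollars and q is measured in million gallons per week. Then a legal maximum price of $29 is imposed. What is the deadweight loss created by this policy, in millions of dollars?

0

In a free market, 97 - 3p = 7p - 133 gives the equilibrium p* = 23, q* = 28.
Since 29 is above p* = 23, the ceiling does not bind and the free-market outcome prevails.
Since the control does not bind, no trades are prevented and deadweight loss is zero.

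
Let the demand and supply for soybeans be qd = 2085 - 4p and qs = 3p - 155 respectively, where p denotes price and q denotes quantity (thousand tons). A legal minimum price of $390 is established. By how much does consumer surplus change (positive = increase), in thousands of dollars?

Equilibrium: 2085 - 4p = 3p - 155, so 2240 = 7p and p* = 320, q* = 805.
The floor of 390 is above the equilibrium price 320, so it binds.
At p = 390: qd = 2085 - 4·390 = 525 and qs = 3·390 - 155 = 1015.
Consumer surplus without the control is ½ · (521.25 - 320) · 805 = 81003.125.
With the floor, consumers buy 525 units at 390, so CS = ½ · (521.25 - 390) · 525 = 34453.125.
Change in consumer surplus = 34453.125 - 81003.125 = -46550.

-46550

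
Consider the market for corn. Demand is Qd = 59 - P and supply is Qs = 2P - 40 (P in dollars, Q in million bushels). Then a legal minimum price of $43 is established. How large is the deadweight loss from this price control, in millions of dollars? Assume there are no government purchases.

75

Equilibrium: 59 - P = 2P - 40, so 99 = 3P and P* = 33, Q* = 26.
The floor of 43 is above the equilibrium price 33, so it binds.
At P = 43: Qd = 59 - 43 = 16 and Qs = 2·43 - 40 = 46.
Quantity traded falls to 16. At Q = 16 the demand price is 59 - 16 = 43 and the supply price is (40 + 16)/2 = 28.
Deadweight loss = ½ · (43 - 28) · (26 - 16) = ½ · 15 · 10 = 75.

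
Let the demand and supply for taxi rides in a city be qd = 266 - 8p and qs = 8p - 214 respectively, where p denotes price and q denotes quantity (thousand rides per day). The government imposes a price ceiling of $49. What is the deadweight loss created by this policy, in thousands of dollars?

In a free market, 266 - 8p = 8p - 214 gives the equilibrium p* = 30, q* = 26.
Since 49 is above p* = 30, the ceiling does not bind and the free-market outcome prevails.
Since the control does not bind, no trades are prevented and deadweight loss is zero.

0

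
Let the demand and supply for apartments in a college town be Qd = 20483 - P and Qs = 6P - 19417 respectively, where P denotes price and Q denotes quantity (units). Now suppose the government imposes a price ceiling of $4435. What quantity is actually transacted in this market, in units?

Setting quantity demanded equal to quantity supplied, 20483 - P = 6P - 19417, gives P* = 5700 and Q* = 14783.
Because the ceiling (4435) lies below the market-clearing price, it is binding.
At P = 4435: Qd = 20483 - 4435 = 16048 and Qs = 6·4435 - 19417 = 7193.
The quantity actually transacted is the short side, supply: 7193.

7193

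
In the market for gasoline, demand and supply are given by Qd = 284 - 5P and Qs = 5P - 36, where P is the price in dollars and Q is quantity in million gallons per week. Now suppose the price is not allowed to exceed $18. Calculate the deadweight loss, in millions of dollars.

980

In a free market, 284 - 5P = 5P - 36 gives the equilibrium P* = 32, Q* = 124.
The ceiling of 18 is below the equilibrium price 32, so it binds.
At P = 18: Qd = 284 - 5·18 = 194 and Qs = 5·18 - 36 = 54.
Quantity traded falls to 54. At Q = 54 the demand price is (284 - 54)/5 = 46 and the supply price is (36 + 54)/5 = 18.
Deadweight loss = ½ · (46 - 18) · (124 - 54) = ½ · 28 · 70 = 980.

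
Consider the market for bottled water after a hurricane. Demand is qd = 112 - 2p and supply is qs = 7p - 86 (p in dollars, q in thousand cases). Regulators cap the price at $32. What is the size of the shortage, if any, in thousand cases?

0

Without the control the market clears where 112 - 2p = 7p - 86, i.e. p* = 22 and q* = 68.
The ceiling of 32 is above the equilibrium price 22, so it is not binding; the market clears at p* = 22, q* = 68.
Since the control does not bind, there is no shortage.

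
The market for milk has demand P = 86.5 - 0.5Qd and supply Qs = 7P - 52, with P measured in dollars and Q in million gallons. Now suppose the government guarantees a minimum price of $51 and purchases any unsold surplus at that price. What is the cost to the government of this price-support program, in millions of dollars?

11934

Rearranging demand gives Qd = 173 - 2P. Without the control the market clears where 173 - 2P = 7P - 52, i.e. P* = 25 and Q* = 123.
Because the floor (51) lies above the market-clearing price, it is binding.
At P = 51: Qd = 173 - 2·51 = 71 and Qs = 7·51 - 52 = 305.
Surplus = Qs - Qd = 234.
Government expenditure = surplus × support price = 234 × 51 = 11934.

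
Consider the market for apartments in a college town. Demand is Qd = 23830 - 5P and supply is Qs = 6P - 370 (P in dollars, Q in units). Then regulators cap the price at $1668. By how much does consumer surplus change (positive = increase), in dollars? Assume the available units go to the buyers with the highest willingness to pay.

Equilibrium: 23830 - 5P = 6P - 370, so 24200 = 11P and P* = 2200, Q* = 12830.
Since 1668 < 2200, the ceiling is binding.
At P = 1668: Qd = 23830 - 5·1668 = 15490 and Qs = 6·1668 - 370 = 9638.
Consumer surplus without the control is ½ · (4766 - 2200) · 12830 = 16460890.
With the ceiling, 9638 units are sold at 1668 (assume they go to the highest-value buyers). The demand price at Q = 9638 is 2838.4, so CS = ½ · [(4766 - 1668) + (2838.4 - 1668)] · 9638 = 20569419.6.
Change in consumer surplus = 20569419.6 - 16460890 = 4108529.6.

4108529.6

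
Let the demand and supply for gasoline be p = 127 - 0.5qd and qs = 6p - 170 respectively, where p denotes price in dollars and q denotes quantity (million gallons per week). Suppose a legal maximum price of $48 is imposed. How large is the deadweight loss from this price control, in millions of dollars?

300

Rearranging demand gives qd = 254 - 2p. Setting quantity demanded equal to quantity supplied, 254 - 2p = 6p - 170, gives p* = 53 and q* = 148.
Since 48 < 53, the ceiling is binding.
At p = 48: qd = 254 - 2·48 = 158 and qs = 6·48 - 170 = 118.
Quantity traded falls to 118. At q = 118 the demand price is (254 - 118)/2 = 68 and the supply price is (170 + 118)/6 = 48.
Deadweight loss = ½ · (68 - 48) · (148 - 118) = ½ · 20 · 30 = 300.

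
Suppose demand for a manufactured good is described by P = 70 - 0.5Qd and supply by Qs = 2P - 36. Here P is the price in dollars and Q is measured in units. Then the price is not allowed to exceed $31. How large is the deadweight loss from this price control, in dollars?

Rearranging demand gives Qd = 140 - 2P. Without the control the market clears where 140 - 2P = 2P - 36, i.e. P* = 44 and Q* = 52.
The ceiling of 31 is below the equilibrium price 44, so it binds.
At P = 31: Qd = 140 - 2·31 = 78 and Qs = 2·31 - 36 = 26.
Quantity traded falls to 26. At Q = 26 the demand price is (140 - 26)/2 = 57 and the supply price is (36 + 26)/2 = 31.
Deadweight loss = ½ · (57 - 31) · (52 - 26) = ½ · 26 · 26 = 338.

338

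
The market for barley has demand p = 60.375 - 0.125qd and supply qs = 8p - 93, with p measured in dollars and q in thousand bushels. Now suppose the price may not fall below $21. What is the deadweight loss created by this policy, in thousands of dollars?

Rearranging demand gives qd = 483 - 8p. Without the control the market clears where 483 - 8p = 8p - 93, i.e. p* = 36 and q* = 195.
The floor of 21 is below the equilibrium price 36, so it is not binding; the market clears at p* = 36, q* = 195.
Since the control does not bind, no trades are prevented and deadweight loss is zero.

0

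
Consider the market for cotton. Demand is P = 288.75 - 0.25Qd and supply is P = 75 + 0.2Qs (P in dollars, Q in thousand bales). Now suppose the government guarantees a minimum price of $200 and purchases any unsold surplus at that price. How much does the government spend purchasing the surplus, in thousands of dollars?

Rearranging demand gives Qd = 1155 - 4P; rearranging supply gives Qs = 5P - 375. Without the control the market clears where 1155 - 4P = 5P - 375, i.e. P* = 170 and Q* = 475.
The floor of 200 is above the equilibrium price 170, so it binds.
At P = 200: Qd = 1155 - 4·200 = 355 and Qs = 5·200 - 375 = 625.
Surplus = Qs - Qd = 270.
Government expenditure = surplus × support price = 270 × 200 = 54000.

54000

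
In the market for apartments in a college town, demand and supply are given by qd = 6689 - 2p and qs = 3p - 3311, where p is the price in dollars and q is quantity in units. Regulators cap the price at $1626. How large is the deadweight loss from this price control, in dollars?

524535

Without the control the market clears where 6689 - 2p = 3p - 3311, i.e. p* = 2000 and q* = 2689.
The ceiling of 1626 is below the equilibrium price 2000, so it binds.
At p = 1626: qd = 6689 - 2·1626 = 3437 and qs = 3·1626 - 3311 = 1567.
Quantity traded falls to 1567. At q = 1567 the demand price is (6689 - 1567)/2 = 2561 and the supply price is (3311 + 1567)/3 = 1626.
Deadweight loss = ½ · (2561 - 1626) · (2689 - 1567) = ½ · 935 · 1122 = 524535.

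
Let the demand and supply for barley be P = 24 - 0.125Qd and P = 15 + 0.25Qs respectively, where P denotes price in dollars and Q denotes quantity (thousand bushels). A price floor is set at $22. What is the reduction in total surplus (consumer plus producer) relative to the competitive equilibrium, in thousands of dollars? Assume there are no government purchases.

12

Rearranging demand gives Qd = 192 - 8P; rearranging supply gives Qs = 4P - 60. In a free market, 192 - 8P = 4P - 60 gives the equilibrium P* = 21, Q* = 24.
Because the floor (22) lies above the market-clearing price, it is binding.
At P = 22: Qd = 192 - 8·22 = 16 and Qs = 4·22 - 60 = 28.
Quantity traded falls to 16. At Q = 16 the demand price is (192 - 16)/8 = 22 and the supply price is (60 + 16)/4 = 19.
Deadweight loss = ½ · (22 - 19) · (24 - 16) = ½ · 3 · 8 = 12.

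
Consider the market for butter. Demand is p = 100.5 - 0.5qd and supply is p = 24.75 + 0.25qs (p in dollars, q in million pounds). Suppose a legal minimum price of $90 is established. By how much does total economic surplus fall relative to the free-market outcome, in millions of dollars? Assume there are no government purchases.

Rearranging demand gives qd = 201 - 2p; rearranging supply gives qs = 4p - 99. Without the control the market clears where 201 - 2p = 4p - 99, i.e. p* = 50 and q* = 101.
The floor of 90 is above the equilibrium price 50, so it binds.
At p = 90: qd = 201 - 2·90 = 21 and qs = 4·90 - 99 = 261.
Quantity traded falls to 21. At q = 21 the demand price is (201 - 21)/2 = 90 and the supply price is (99 + 21)/4 = 30.
Deadweight loss = ½ · (90 - 30) · (101 - 21) = ½ · 60 · 80 = 2400.

2400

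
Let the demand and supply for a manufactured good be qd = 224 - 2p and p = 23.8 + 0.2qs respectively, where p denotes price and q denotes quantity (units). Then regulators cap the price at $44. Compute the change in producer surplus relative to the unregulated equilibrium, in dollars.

Rearranging supply gives qs = 5p - 119. Without the control the market clears where 224 - 2p = 5p - 119, i.e. p* = 49 and q* = 126.
The ceiling of 44 is below the equilibrium price 49, so it binds.
At p = 44: qd = 224 - 2·44 = 136 and qs = 5·44 - 119 = 101.
Producer surplus without the control is ½ · (49 - 23.8) · 126 = 1587.6.
With the ceiling, producers sell 101 units at 44, so PS = ½ · (44 - 23.8) · 101 = 1020.1.
Change in producer surplus = 1020.1 - 1587.6 = -567.5.

-567.5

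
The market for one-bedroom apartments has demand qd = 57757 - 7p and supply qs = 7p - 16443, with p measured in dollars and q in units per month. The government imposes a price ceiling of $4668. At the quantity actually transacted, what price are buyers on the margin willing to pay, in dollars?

5932

Equilibrium: 57757 - 7p = 7p - 16443, so 74200 = 14p and p* = 5300, q* = 20657.
Since 4668 < 5300, the ceiling is binding.
At p = 4668: qd = 57757 - 7·4668 = 25081 and qs = 7·4668 - 16443 = 16233.
Only 16233 units reach the market. On the demand curve, the marginal buyer's willingness to pay at q = 16233 is (57757 - 16233)/7 = 5932.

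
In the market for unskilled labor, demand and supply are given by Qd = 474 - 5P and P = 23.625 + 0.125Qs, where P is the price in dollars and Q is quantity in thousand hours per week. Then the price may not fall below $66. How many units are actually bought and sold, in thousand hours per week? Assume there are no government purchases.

144

Rearranging supply gives Qs = 8P - 189. In a free market, 474 - 5P = 8P - 189 gives the equilibrium P* = 51, Q* = 219.
The floor of 66 is above the equilibrium price 51, so it binds.
At P = 66: Qd = 474 - 5·66 = 144 and Qs = 8·66 - 189 = 339.
The quantity actually transacted is the short side, demand: 144.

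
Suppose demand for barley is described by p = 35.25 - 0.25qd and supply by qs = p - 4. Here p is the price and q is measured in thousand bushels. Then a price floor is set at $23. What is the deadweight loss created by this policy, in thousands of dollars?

0

Rearranging demand gives qd = 141 - 4p. Setting quantity demanded equal to quantity supplied, 141 - 4p = p - 4, gives p* = 29 and q* = 25.
Since 23 is below p* = 29, the floor does not bind and the free-market outcome prevails.
Since the control does not bind, no trades are prevented and deadweight loss is zero.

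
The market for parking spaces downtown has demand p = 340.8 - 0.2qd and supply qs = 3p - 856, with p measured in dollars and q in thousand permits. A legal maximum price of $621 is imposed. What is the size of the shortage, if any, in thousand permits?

Rearranging demand gives qd = 1704 - 5p. Setting quantity demanded equal to quantity supplied, 1704 - 5p = 3p - 856, gives p* = 320 and q* = 104.
Since 621 is above p* = 320, the ceiling does not bind and the free-market outcome prevails.
Since the control does not bind, there is no shortage.

0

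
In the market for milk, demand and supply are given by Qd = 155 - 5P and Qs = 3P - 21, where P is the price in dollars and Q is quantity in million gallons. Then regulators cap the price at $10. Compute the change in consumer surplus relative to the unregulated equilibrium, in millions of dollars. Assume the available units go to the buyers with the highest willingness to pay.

Setting quantity demanded equal to quantity supplied, 155 - 5P = 3P - 21, gives P* = 22 and Q* = 45.
The ceiling of 10 is below the equilibrium price 22, so it binds.
At P = 10: Qd = 155 - 5·10 = 105 and Qs = 3·10 - 21 = 9.
Consumer surplus without the control is ½ · (31 - 22) · 45 = 202.5.
With the ceiling, 9 units are sold at 10 (assume they go to the highest-value buyers). The demand price at Q = 9 is 29.2, so CS = ½ · [(31 - 10) + (29.2 - 10)] · 9 = 180.9.
Change in consumer surplus = 180.9 - 202.5 = -21.6.

-21.6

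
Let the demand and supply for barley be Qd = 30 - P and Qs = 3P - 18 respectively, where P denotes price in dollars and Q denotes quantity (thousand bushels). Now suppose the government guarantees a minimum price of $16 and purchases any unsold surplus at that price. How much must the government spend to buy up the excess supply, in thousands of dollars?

In a free market, 30 - P = 3P - 18 gives the equilibrium P* = 12, Q* = 18.
Because the floor (16) lies above the market-clearing price, it is binding.
At P = 16: Qd = 30 - 16 = 14 and Qs = 3·16 - 18 = 30.
Surplus = Qs - Qd = 16.
Government expenditure = surplus × support price = 16 × 16 = 256.

256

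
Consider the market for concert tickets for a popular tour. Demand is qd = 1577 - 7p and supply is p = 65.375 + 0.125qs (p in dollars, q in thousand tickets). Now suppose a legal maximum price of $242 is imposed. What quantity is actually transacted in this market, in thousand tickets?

597

Rearranging supply gives qs = 8p - 523. Equilibrium: 1577 - 7p = 8p - 523, so 2100 = 15p and p* = 140, q* = 597.
The ceiling of 242 is above the equilibrium price 140, so it is not binding; the market clears at p* = 140, q* = 597.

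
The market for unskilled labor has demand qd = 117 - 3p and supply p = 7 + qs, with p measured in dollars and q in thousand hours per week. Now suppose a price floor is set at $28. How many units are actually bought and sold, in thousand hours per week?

Rearranging supply gives qs = p - 7. Setting quantity demanded equal to quantity supplied, 117 - 3p = p - 7, gives p* = 31 and q* = 24.
The floor of 28 is below the equilibrium price 31, so it is not binding; the market clears at p* = 31, q* = 24.

24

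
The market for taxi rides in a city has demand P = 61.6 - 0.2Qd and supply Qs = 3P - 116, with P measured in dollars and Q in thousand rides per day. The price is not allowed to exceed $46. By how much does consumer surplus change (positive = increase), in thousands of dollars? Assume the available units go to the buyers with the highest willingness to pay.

Rearranging demand gives Qd = 308 - 5P. Setting quantity demanded equal to quantity supplied, 308 - 5P = 3P - 116, gives P* = 53 and Q* = 43.
Because the ceiling (46) lies below the market-clearing price, it is binding.
At P = 46: Qd = 308 - 5·46 = 78 and Qs = 3·46 - 116 = 22.
Consumer surplus without the control is ½ · (61.6 - 53) · 43 = 184.9.
With the ceiling, 22 units are sold at 46 (assume they go to the highest-value buyers). The demand price at Q = 22 is 57.2, so CS = ½ · [(61.6 - 46) + (57.2 - 46)] · 22 = 294.8.
Change in consumer surplus = 294.8 - 184.9 = 109.9.

109.9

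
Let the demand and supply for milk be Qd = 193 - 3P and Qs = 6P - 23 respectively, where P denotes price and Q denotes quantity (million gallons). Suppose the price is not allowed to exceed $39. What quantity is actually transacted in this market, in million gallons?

In a free market, 193 - 3P = 6P - 23 gives the equilibrium P* = 24, Q* = 121.
The ceiling of 39 is above the equilibrium price 24, so it is not binding; the market clears at P* = 24, Q* = 121.

121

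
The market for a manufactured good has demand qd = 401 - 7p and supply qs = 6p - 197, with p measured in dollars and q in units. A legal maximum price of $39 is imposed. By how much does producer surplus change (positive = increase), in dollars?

Without the control the market clears where 401 - 7p = 6p - 197, i.e. p* = 46 and q* = 79.
The ceiling of 39 is below the equilibrium price 46, so it binds.
At p = 39: qd = 401 - 7·39 = 128 and qs = 6·39 - 197 = 37.
Producer surplus without the control is ½ · (46 - 197/6) · 79 = 6241/12.
With the ceiling, producers sell 37 units at 39, so PS = ½ · (39 - 197/6) · 37 = 1369/12.
Change in producer surplus = 1369/12 - 6241/12 = -406.

-406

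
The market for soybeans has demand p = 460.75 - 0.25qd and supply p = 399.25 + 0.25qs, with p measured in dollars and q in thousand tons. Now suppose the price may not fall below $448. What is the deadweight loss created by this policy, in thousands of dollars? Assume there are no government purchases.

Rearranging demand gives qd = 1843 - 4p; rearranging supply gives qs = 4p - 1597. Setting quantity demanded equal to quantity supplied, 1843 - 4p = 4p - 1597, gives p* = 430 and q* = 123.
Because the floor (448) lies above the market-clearing price, it is binding.
At p = 448: qd = 1843 - 4·448 = 51 and qs = 4·448 - 1597 = 195.
Quantity traded falls to 51. At q = 51 the demand price is (1843 - 51)/4 = 448 and the supply price is (1597 + 51)/4 = 412.
Deadweight loss = ½ · (448 - 412) · (123 - 51) = ½ · 36 · 72 = 1296.

1296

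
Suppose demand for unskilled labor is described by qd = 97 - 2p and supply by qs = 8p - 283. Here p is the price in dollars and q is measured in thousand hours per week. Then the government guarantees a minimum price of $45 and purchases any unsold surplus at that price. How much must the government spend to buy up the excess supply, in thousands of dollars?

3150

Setting quantity demanded equal to quantity supplied, 97 - 2p = 8p - 283, gives p* = 38 and q* = 21.
Since 45 > 38, the floor is binding.
At p = 45: qd = 97 - 2·45 = 7 and qs = 8·45 - 283 = 77.
Surplus = qs - qd = 70.
Government expenditure = surplus × support price = 70 × 45 = 3150.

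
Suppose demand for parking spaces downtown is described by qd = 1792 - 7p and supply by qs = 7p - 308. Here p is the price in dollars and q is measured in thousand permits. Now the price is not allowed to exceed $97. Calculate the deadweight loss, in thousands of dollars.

Without the control the market clears where 1792 - 7p = 7p - 308, i.e. p* = 150 and q* = 742.
Since 97 < 150, the ceiling is binding.
At p = 97: qd = 1792 - 7·97 = 1113 and qs = 7·97 - 308 = 371.
Quantity traded falls to 371. At q = 371 the demand price is (1792 - 371)/7 = 203 and the supply price is (308 + 371)/7 = 97.
Deadweight loss = ½ · (203 - 97) · (742 - 371) = ½ · 106 · 371 = 19663.

19663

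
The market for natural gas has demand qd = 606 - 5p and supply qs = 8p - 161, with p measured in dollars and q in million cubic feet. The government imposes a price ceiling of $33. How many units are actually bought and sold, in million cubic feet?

Without the control the market clears where 606 - 5p = 8p - 161, i.e. p* = 59 and q* = 311.
The ceiling of 33 is below the equilibrium price 59, so it binds.
At p = 33: qd = 606 - 5·33 = 441 and qs = 8·33 - 161 = 103.
The quantity actually transacted is the short side, supply: 103.

103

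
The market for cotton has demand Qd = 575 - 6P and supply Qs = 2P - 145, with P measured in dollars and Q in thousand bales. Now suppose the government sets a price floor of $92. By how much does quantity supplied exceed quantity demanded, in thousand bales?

Without the control the market clears where 575 - 6P = 2P - 145, i.e. P* = 90 and Q* = 35.
The floor of 92 is above the equilibrium price 90, so it binds.
At P = 92: Qd = 575 - 6·92 = 23 and Qs = 2·92 - 145 = 39.
Surplus = Qs - Qd = 39 - 23 = 16.

16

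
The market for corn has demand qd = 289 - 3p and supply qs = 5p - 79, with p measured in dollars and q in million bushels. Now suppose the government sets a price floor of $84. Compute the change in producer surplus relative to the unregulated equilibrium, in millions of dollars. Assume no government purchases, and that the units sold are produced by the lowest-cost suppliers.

In a free market, 289 - 3p = 5p - 79 gives the equilibrium p* = 46, q* = 151.
Because the floor (84) lies above the market-clearing price, it is binding.
At p = 84: qd = 289 - 3·84 = 37 and qs = 5·84 - 79 = 341.
Producer surplus without the control is ½ · (46 - 15.8) · 151 = 2280.1.
With the floor, 37 units are sold at 84. The supply price at q = 37 is 23.2, so PS = ½ · [(84 - 15.8) + (84 - 23.2)] · 37 = 2386.5.
Change in producer surplus = 2386.5 - 2280.1 = 106.4.

106.4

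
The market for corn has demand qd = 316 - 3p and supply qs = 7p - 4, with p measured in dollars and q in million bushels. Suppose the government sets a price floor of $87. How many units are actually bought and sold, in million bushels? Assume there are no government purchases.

Setting quantity demanded equal to quantity supplied, 316 - 3p = 7p - 4, gives p* = 32 and q* = 220.
The floor of 87 is above the equilibrium price 32, so it binds.
At p = 87: qd = 316 - 3·87 = 55 and qs = 7·87 - 4 = 605.
The quantity actually transacted is the short side, demand: 55.

55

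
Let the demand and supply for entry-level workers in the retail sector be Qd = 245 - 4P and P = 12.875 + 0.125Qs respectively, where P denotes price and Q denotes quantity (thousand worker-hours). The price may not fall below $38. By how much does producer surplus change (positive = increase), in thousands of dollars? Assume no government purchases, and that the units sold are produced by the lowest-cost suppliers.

756

Rearranging supply gives Qs = 8P - 103. In a free market, 245 - 4P = 8P - 103 gives the equilibrium P* = 29, Q* = 129.
Since 38 > 29, the floor is binding.
At P = 38: Qd = 245 - 4·38 = 93 and Qs = 8·38 - 103 = 201.
Producer surplus without the control is ½ · (29 - 12.875) · 129 = 1040.0625.
With the floor, 93 units are sold at 38. The supply price at Q = 93 is 24.5, so PS = ½ · [(38 - 12.875) + (38 - 24.5)] · 93 = 1796.0625.
Change in producer surplus = 1796.0625 - 1040.0625 = 756.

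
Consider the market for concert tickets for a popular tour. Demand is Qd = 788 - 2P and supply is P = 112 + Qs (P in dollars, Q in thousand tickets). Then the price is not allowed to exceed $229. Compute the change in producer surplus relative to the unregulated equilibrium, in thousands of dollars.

-10827.5

Rearranging supply gives Qs = P - 112. In a free market, 788 - 2P = P - 112 gives the equilibrium P* = 300, Q* = 188.
Because the ceiling (229) lies below the market-clearing price, it is binding.
At P = 229: Qd = 788 - 2·229 = 330 and Qs = 229 - 112 = 117.
Producer surplus without the control is ½ · (300 - 112) · 188 = 17672.
With the ceiling, producers sell 117 units at 229, so PS = ½ · (229 - 112) · 117 = 6844.5.
Change in producer surplus = 6844.5 - 17672 = -10827.5.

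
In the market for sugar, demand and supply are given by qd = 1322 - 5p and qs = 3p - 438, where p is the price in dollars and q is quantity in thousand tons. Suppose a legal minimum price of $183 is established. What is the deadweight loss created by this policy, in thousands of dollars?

0

Setting quantity demanded equal to quantity supplied, 1322 - 5p = 3p - 438, gives p* = 220 and q* = 222.
Since 183 is below p* = 220, the floor does not bind and the free-market outcome prevails.
Since the control does not bind, no trades are prevented and deadweight loss is zero.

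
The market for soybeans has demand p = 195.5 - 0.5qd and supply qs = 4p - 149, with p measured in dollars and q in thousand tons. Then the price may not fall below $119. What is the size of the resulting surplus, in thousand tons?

174

Rearranging demand gives qd = 391 - 2p. In a free market, 391 - 2p = 4p - 149 gives the equilibrium p* = 90, q* = 211.
Since 119 > 90, the floor is binding.
At p = 119: qd = 391 - 2·119 = 153 and qs = 4·119 - 149 = 327.
Surplus = qs - qd = 327 - 153 = 174.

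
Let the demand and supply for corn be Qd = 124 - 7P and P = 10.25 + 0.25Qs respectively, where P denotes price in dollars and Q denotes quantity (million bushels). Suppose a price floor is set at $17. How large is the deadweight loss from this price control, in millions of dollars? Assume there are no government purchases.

38.5

Rearranging supply gives Qs = 4P - 41. Equilibrium: 124 - 7P = 4P - 41, so 165 = 11P and P* = 15, Q* = 19.
The floor of 17 is above the equilibrium price 15, so it binds.
At P = 17: Qd = 124 - 7·17 = 5 and Qs = 4·17 - 41 = 27.
Quantity traded falls to 5. At Q = 5 the demand price is (124 - 5)/7 = 17 and the supply price is (41 + 5)/4 = 11.5.
Deadweight loss = ½ · (17 - 11.5) · (19 - 5) = ½ · 5.5 · 14 = 38.5.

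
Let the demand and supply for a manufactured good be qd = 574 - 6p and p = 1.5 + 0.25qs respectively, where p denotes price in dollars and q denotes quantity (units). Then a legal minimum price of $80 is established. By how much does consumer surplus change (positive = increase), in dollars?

Rearranging supply gives qs = 4p - 6. Setting quantity demanded equal to quantity supplied, 574 - 6p = 4p - 6, gives p* = 58 and q* = 226.
The floor of 80 is above the equilibrium price 58, so it binds.
At p = 80: qd = 574 - 6·80 = 94 and qs = 4·80 - 6 = 314.
Consumer surplus without the control is ½ · (287/3 - 58) · 226 = 12769/3.
With the floor, consumers buy 94 units at 80, so CS = ½ · (287/3 - 80) · 94 = 2209/3.
Change in consumer surplus = 2209/3 - 12769/3 = -3520.

-3520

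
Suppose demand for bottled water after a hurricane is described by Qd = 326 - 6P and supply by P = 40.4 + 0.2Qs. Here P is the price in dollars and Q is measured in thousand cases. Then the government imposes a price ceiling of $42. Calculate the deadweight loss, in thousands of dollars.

165

Rearranging supply gives Qs = 5P - 202. Equilibrium: 326 - 6P = 5P - 202, so 528 = 11P and P* = 48, Q* = 38.
Because the ceiling (42) lies below the market-clearing price, it is binding.
At P = 42: Qd = 326 - 6·42 = 74 and Qs = 5·42 - 202 = 8.
Quantity traded falls to 8. At Q = 8 the demand price is (326 - 8)/6 = 53 and the supply price is (202 + 8)/5 = 42.
Deadweight loss = ½ · (53 - 42) · (38 - 8) = ½ · 11 · 30 = 165.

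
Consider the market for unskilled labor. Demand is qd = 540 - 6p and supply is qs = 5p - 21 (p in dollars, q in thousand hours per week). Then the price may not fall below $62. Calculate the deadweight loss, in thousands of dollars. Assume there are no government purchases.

798.6

In a free market, 540 - 6p = 5p - 21 gives the equilibrium p* = 51, q* = 234.
Because the floor (62) lies above the market-clearing price, it is binding.
At p = 62: qd = 540 - 6·62 = 168 and qs = 5·62 - 21 = 289.
Quantity traded falls to 168. At q = 168 the demand price is (540 - 168)/6 = 62 and the supply price is (21 + 168)/5 = 37.8.
Deadweight loss = ½ · (62 - 37.8) · (234 - 168) = ½ · 24.2 · 66 = 798.6.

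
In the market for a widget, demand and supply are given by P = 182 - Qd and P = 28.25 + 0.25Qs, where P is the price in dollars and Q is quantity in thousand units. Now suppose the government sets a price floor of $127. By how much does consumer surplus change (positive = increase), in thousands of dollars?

Rearranging demand gives Qd = 182 - P; rearranging supply gives Qs = 4P - 113. Without the control the market clears where 182 - P = 4P - 113, i.e. P* = 59 and Q* = 123.
Because the floor (127) lies above the market-clearing price, it is binding.
At P = 127: Qd = 182 - 127 = 55 and Qs = 4·127 - 113 = 395.
Consumer surplus without the control is ½ · (182 - 59) · 123 = 7564.5.
With the floor, consumers buy 55 units at 127, so CS = ½ · (182 - 127) · 55 = 1512.5.
Change in consumer surplus = 1512.5 - 7564.5 = -6052.

-6052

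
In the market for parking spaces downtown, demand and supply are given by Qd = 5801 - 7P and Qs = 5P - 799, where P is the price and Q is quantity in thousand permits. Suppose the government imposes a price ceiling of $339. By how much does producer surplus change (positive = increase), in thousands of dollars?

Without the control the market clears where 5801 - 7P = 5P - 799, i.e. P* = 550 and Q* = 1951.
Because the ceiling (339) lies below the market-clearing price, it is binding.
At P = 339: Qd = 5801 - 7·339 = 3428 and Qs = 5·339 - 799 = 896.
Producer surplus without the control is ½ · (550 - 159.8) · 1951 = 380640.1.
With the ceiling, producers sell 896 units at 339, so PS = ½ · (339 - 159.8) · 896 = 80281.6.
Change in producer surplus = 80281.6 - 380640.1 = -300358.5.

-300358.5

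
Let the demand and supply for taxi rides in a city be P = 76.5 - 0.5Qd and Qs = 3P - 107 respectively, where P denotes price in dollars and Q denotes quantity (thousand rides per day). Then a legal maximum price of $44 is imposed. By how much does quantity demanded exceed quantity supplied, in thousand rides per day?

40

Rearranging demand gives Qd = 153 - 2P. Without the control the market clears where 153 - 2P = 3P - 107, i.e. P* = 52 and Q* = 49.
Because the ceiling (44) lies below the market-clearing price, it is binding.
At P = 44: Qd = 153 - 2·44 = 65 and Qs = 3·44 - 107 = 25.
Shortage = Qd - Qs = 65 - 25 = 40.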